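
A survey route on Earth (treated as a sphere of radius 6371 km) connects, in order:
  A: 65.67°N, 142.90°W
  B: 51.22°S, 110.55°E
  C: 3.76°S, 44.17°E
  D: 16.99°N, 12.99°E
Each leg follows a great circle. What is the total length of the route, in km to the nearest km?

Leg A→B: central angle 2.4716 rad, distance 15746.6 km.
Leg B→C: central angle 1.2645 rad, distance 8056.1 km.
Leg C→D: central angle 0.6480 rad, distance 4128.5 km.
Total: 15746.6 + 8056.1 + 4128.5 ≈ 27931 km.

27931 km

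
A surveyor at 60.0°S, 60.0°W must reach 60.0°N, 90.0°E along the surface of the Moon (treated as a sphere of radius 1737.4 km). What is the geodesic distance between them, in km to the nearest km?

With latitudes φ₁ = -60.000°, φ₂ = 60.000° and longitude difference Δλ = 150.000°:
cos c = sin φ₁ sin φ₂ + cos φ₁ cos φ₂ cos Δλ = (-0.8660)(0.8660) + (0.5000)(0.5000)(-0.8660) = -0.96651,
so c = arccos(-0.96651) = 2.88205 rad.
Distance = R·c = 1737.4 × 2.8820 ≈ 5007 km.

5007 km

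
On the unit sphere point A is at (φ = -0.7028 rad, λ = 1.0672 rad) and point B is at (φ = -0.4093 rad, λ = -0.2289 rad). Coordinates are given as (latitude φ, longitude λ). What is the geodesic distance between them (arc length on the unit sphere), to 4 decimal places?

In radians: φ₁ = -0.7028, φ₂ = -0.4093, Δλ = -74.261° = -1.2961 rad.
cos c = sin φ₁ sin φ₂ + cos φ₁ cos φ₂ cos Δλ = (-0.6464)(-0.3980) + (0.7630)(0.9174)(0.2713) = 0.44711,
so c = arccos(0.44711) = 1.10727 rad.
On the unit sphere the arc length equals the central angle: 1.1073.

1.1073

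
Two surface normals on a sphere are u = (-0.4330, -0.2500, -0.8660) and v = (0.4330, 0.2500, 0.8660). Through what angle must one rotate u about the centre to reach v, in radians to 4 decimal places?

u·v = -0.9999; |u| = 1.0000, |v| = 1.0000.
cos θ = (u·v)/(|u||v|) = -1.0000, so θ = 3.1416 rad.

3.1416 rad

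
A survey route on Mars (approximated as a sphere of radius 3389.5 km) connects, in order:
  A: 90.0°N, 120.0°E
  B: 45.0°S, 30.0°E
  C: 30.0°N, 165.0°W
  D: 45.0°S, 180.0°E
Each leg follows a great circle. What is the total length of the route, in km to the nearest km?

22016 km

Leg A→B: central angle 2.3562 rad, distance 7986.3 km.
Leg B→C: central angle 2.8086 rad, distance 9519.7 km.
Leg C→D: central angle 1.3305 rad, distance 4509.9 km.
Total: 7986.3 + 9519.7 + 4509.9 ≈ 22016 km.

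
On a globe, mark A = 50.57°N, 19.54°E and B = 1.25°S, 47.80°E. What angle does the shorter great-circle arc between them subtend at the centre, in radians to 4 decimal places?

0.9974 rad

Let φ₁ = 0.8826 rad, φ₂ = -0.0218 rad, and Δλ = 0.4932 rad.
cos c = sin φ₁ sin φ₂ + cos φ₁ cos φ₂ cos Δλ = (0.7724)(-0.0218) + (0.6351)(0.9998)(0.8808) = 0.54245,
so c = arccos(0.54245) = 0.99745 rad.
So the angular separation is 0.9974 rad.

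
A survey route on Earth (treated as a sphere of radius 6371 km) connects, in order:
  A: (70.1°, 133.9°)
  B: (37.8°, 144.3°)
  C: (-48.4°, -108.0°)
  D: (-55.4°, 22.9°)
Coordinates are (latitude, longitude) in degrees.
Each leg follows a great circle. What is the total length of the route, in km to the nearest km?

25496 km

Leg A→B: central angle 0.5720 rad, distance 3643.9 km.
Leg B→C: central angle 2.2368 rad, distance 14250.5 km.
Leg C→D: central angle 1.1932 rad, distance 7601.8 km.
Total: 3643.9 + 14250.5 + 7601.8 ≈ 25496 km.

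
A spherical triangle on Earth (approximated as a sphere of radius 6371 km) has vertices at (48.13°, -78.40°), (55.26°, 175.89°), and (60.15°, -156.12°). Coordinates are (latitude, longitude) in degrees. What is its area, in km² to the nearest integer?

Side lengths (central angles): a = 0.2722, b = 0.7720, c = 1.0368 rad; semiperimeter s = 1.0405.
By l'Huilier's theorem, tan(E/4) = √[tan(s/2) tan((s−a)/2) tan((s−b)/2) tan((s−c)/2)], giving spherical excess E = 0.0303 rad.
Area = E·R² = 0.0303 × (6371)² ≈ 1229750 km².

1229750 km²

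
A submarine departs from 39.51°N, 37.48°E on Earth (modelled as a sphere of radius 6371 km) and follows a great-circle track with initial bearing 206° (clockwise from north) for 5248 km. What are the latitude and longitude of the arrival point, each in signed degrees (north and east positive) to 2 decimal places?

-4.39°, 18.66°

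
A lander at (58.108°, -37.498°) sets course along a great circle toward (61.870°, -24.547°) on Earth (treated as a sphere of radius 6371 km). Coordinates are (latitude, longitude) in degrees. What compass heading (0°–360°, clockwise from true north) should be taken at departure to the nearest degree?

54°

With φ₁ = 1.0142, φ₂ = 1.0798, Δλ = 0.2260 rad, the forward-azimuth formula gives
θ = atan2( sin Δλ cos φ₂ , cos φ₁ sin φ₂ − sin φ₁ cos φ₂ cos Δλ ) = atan2(0.1057, 0.0758) = 54.35°.
So the initial bearing is 54°.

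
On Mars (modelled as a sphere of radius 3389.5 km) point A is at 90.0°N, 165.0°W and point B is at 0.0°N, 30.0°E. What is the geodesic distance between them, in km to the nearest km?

In radians: φ₁ = 1.5708, φ₂ = 0.0000, Δλ = -165.000° = -2.8798 rad.
cos c = sin φ₁ sin φ₂ + cos φ₁ cos φ₂ cos Δλ = (1.0000)(0.0000) + (0.0000)(1.0000)(-0.9659) = 0.00000,
so c = arccos(0.00000) = 1.57080 rad.
Distance = R·c = 3389.5 × 1.5708 ≈ 5324 km.

5324 km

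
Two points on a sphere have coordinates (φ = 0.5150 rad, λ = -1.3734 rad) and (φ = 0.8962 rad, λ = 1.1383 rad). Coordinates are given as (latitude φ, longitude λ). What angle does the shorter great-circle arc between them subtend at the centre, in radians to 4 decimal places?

In radians: φ₁ = 0.5150, φ₂ = 0.8962, Δλ = 143.910° = 2.5117 rad.
Haversine: a = sin²(Δφ/2) + cos φ₁ cos φ₂ sin²(Δλ/2) = 0.0359 + (0.8703)(0.6246)(0.9040) = 0.52730.
Central angle c = 2·arcsin(√a) = 1.62543 rad.
So the angular separation is 1.6254 rad.

1.6254 rad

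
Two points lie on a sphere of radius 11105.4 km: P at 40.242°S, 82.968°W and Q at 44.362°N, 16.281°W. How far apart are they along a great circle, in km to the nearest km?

20087 km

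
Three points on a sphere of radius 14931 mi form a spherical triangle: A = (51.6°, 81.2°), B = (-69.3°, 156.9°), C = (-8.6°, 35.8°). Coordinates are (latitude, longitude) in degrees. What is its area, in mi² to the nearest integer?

378545792 mi²

Side lengths (central angles): a = 1.6115, b = 1.2513, c = 2.3170 rad; semiperimeter s = 2.5899.
By l'Huilier's theorem, tan(E/4) = √[tan(s/2) tan((s−a)/2) tan((s−b)/2) tan((s−c)/2)], giving spherical excess E = 1.6980 rad.
Area = E·R² = 1.6980 × (14931)² ≈ 378545792 mi².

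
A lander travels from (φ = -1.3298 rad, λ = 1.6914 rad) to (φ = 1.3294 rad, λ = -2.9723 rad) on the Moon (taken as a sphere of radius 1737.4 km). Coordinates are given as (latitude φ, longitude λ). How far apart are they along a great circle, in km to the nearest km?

Let φ₁ = -1.3298 rad, φ₂ = 1.3294 rad, and Δλ = 1.6195 rad.
cos c = sin φ₁ sin φ₂ + cos φ₁ cos φ₂ cos Δλ = (-0.9711)(0.9710) + (0.2387)(0.2391)(-0.0487) = -0.94572,
so c = arccos(-0.94572) = 2.81060 rad.
Distance = R·c = 1737.4 × 2.8106 ≈ 4883 km.

4883 km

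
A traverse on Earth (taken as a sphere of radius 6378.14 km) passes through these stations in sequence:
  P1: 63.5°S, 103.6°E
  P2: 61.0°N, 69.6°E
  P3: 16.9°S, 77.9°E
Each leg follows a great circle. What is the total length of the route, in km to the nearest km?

Leg P1→P2: central angle 2.2185 rad, distance 14150.2 km.
Leg P2→P3: central angle 1.3646 rad, distance 8703.5 km.
Total: 14150.2 + 8703.5 ≈ 22854 km.

22854 km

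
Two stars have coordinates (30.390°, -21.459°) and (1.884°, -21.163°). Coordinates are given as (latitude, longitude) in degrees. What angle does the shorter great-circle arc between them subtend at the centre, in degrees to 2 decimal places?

With latitudes φ₁ = 30.390°, φ₂ = 1.884° and longitude difference Δλ = 0.296°:
cos c = sin φ₁ sin φ₂ + cos φ₁ cos φ₂ cos Δλ = (0.5059)(0.0329) + (0.8626)(0.9995)(1.0000) = 0.87876,
so c = arccos(0.87876) = 0.49755 rad.
So the angular separation is 28.51°.

28.51°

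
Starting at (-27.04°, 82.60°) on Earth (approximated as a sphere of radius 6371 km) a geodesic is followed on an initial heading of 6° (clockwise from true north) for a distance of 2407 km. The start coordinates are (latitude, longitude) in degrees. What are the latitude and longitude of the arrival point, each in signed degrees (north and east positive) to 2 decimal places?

-5.50°, 84.82°

Angular distance δ = d/R = 2407/6371 = 0.37781 rad; initial bearing θ = 0.1047 rad.
sin φ₂ = sin φ₁ cos δ + cos φ₁ sin δ cos θ = (-0.4546)(0.9295) + (0.8907)(0.3689)(0.9945) = -0.0958, so φ₂ = -5.50°.
Δλ = atan2(sin θ sin δ cos φ₁, cos δ − sin φ₁ sin φ₂) = atan2(0.0343, 0.8859) = 2.220°.
λ₂ = 82.600° + 2.220° = 84.82°.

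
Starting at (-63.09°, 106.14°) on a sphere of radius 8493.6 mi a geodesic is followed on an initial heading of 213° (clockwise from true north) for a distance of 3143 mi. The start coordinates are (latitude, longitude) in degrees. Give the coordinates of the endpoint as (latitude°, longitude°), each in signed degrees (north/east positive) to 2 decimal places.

Angular distance δ = d/R = 3143/8493.6 = 0.37004 rad; initial bearing θ = 3.7176 rad.
sin φ₂ = sin φ₁ cos δ + cos φ₁ sin δ cos θ = (-0.8917)(0.9323) + (0.4526)(0.3617)(-0.8387) = -0.9686, so φ₂ = -75.61°.
Δλ = atan2(sin θ sin δ cos φ₁, cos δ − sin φ₁ sin φ₂) = atan2(-0.0891, 0.0686) = -52.437°.
λ₂ = 106.140° − 52.437° = 53.70°.

-75.61°, 53.70°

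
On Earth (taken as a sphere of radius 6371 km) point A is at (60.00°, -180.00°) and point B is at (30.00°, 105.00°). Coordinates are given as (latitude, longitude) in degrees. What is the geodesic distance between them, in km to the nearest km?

6335 km

Let φ₁ = 1.0472 rad, φ₂ = 0.5236 rad, and Δλ = -1.3090 rad.
Haversine: a = sin²(Δφ/2) + cos φ₁ cos φ₂ sin²(Δλ/2) = 0.0670 + (0.5000)(0.8660)(0.3706) = 0.22746.
Central angle c = 2·arcsin(√a) = 0.99431 rad.
Distance = R·c = 6371 × 0.9943 ≈ 6335 km.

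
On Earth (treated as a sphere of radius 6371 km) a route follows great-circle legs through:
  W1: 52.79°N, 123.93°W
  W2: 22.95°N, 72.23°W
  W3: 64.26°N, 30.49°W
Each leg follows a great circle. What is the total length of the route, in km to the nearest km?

10954 km

Leg W1→W2: central angle 0.8557 rad, distance 5451.7 km.
Leg W2→W3: central angle 0.8637 rad, distance 5502.5 km.
Total: 5451.7 + 5502.5 ≈ 10954 km.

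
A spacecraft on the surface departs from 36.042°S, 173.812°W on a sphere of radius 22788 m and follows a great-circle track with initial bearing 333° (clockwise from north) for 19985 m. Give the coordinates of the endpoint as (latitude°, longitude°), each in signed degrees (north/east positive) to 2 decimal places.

10.23°, 165.41°

Angular distance δ = d/R = 19985/22788 = 0.87700 rad; initial bearing θ = 5.8119 rad.
sin φ₂ = sin φ₁ cos δ + cos φ₁ sin δ cos θ = (-0.5884)(0.6395) + (0.8086)(0.7688)(0.8910) = 0.1777, so φ₂ = 10.23°.
Δλ = atan2(sin θ sin δ cos φ₁, cos δ − sin φ₁ sin φ₂) = atan2(-0.2822, 0.7440) = -20.774°.
λ₂ = -173.812° − 20.774° = -194.59° → 165.41° after wrapping to (−180°, 180°].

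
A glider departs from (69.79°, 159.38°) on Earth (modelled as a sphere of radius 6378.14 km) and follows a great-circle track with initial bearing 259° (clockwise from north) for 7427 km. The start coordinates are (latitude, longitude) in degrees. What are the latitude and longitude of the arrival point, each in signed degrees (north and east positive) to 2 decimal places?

18.08°, 87.84°

Angular distance δ = d/R = 7427/6378.14 = 1.16445 rad; initial bearing θ = 4.5204 rad.
sin φ₂ = sin φ₁ cos δ + cos φ₁ sin δ cos θ = (0.9384)(0.3953) + (0.3455)(0.9186)(-0.1908) = 0.3104, so φ₂ = 18.08°.
Δλ = atan2(sin θ sin δ cos φ₁, cos δ − sin φ₁ sin φ₂) = atan2(-0.3115, 0.1040) = -71.539°.
λ₂ = 159.380° − 71.539° = 87.84°.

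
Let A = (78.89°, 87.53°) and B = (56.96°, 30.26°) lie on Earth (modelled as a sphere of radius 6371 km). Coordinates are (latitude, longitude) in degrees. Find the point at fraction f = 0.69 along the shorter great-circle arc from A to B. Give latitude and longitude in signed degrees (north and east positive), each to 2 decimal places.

Central angle δ = 0.4962 rad. Interpolating on the sphere with fraction f = 0.69:
P = [sin((1−f)δ)·A + sin(fδ)·B] / sin δ = 0.3218·A + 0.7052·B in Cartesian coordinates,
giving P = (0.3348, 0.2557, 0.9069), i.e. latitude 65.09°, longitude 37.37°.

65.09°, 37.37°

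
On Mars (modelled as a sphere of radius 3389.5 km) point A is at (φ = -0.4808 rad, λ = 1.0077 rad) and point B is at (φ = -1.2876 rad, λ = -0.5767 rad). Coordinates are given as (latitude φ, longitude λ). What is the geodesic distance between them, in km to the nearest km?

3777 km

With latitudes φ₁ = -27.548°, φ₂ = -73.774° and longitude difference Δλ = -90.779°:
cos c = sin φ₁ sin φ₂ + cos φ₁ cos φ₂ cos Δλ = (-0.4625)(-0.9602) + (0.8866)(0.2794)(-0.0136) = 0.44070,
so c = arccos(0.44070) = 1.11442 rad.
Distance = R·c = 3389.5 × 1.1144 ≈ 3777 km.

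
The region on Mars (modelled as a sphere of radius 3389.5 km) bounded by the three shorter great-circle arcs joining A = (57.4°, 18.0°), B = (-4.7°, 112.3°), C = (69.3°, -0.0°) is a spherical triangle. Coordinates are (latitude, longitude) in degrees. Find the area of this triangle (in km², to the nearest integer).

Side lengths (central angles): a = 1.7827, b = 0.2489, c = 1.6803 rad; semiperimeter s = 1.8559.
By l'Huilier's theorem, tan(E/4) = √[tan(s/2) tan((s−a)/2) tan((s−b)/2) tan((s−c)/2)], giving spherical excess E = 0.2669 rad.
Area = E·R² = 0.2669 × (3389.5)² ≈ 3066608 km².

3066608 km²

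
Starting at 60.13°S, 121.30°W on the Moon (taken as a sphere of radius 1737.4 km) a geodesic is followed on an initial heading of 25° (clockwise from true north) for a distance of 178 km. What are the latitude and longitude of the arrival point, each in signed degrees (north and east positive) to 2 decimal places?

Angular distance δ = d/R = 178/1737.4 = 0.10245 rad; initial bearing θ = 0.4363 rad.
sin φ₂ = sin φ₁ cos δ + cos φ₁ sin δ cos θ = (-0.8672)(0.9948) + (0.4980)(0.1023)(0.9063) = -0.8164, so φ₂ = -54.73°.
Δλ = atan2(sin θ sin δ cos φ₁, cos δ − sin φ₁ sin φ₂) = atan2(0.0215, 0.2868) = 4.293°.
λ₂ = -121.300° + 4.293° = -117.01°.

-54.73°, -117.01°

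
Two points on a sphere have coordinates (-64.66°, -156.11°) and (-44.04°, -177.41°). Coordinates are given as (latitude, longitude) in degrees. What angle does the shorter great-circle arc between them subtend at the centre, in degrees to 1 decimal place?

23.8°

Let φ₁ = -1.1285 rad, φ₂ = -0.7686 rad, and Δλ = -0.3718 rad.
Haversine: a = sin²(Δφ/2) + cos φ₁ cos φ₂ sin²(Δλ/2) = 0.0320 + (0.4280)(0.7189)(0.0342) = 0.04254.
Central angle c = 2·arcsin(√a) = 0.41549 rad.
So the angular separation is 23.8°.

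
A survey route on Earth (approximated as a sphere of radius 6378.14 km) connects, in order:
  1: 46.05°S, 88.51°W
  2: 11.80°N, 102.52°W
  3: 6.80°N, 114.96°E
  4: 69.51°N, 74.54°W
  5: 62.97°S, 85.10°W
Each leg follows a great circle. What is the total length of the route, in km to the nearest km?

48273 km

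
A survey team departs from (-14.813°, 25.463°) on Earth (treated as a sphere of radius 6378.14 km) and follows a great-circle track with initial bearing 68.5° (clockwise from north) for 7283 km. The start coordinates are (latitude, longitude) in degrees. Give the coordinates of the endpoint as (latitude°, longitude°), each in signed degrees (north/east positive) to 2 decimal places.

Angular distance δ = d/R = 7283/6378.14 = 1.14187 rad; initial bearing θ = 1.1956 rad.
sin φ₂ = sin φ₁ cos δ + cos φ₁ sin δ cos θ = (-0.2557)(0.4159) + (0.9668)(0.9094)(0.3665) = 0.2159, so φ₂ = 12.47°.
Δλ = atan2(sin θ sin δ cos φ₁, cos δ − sin φ₁ sin φ₂) = atan2(0.8180, 0.4711) = 60.062°.
λ₂ = 25.463° + 60.062° = 85.53°.

12.47°, 85.53°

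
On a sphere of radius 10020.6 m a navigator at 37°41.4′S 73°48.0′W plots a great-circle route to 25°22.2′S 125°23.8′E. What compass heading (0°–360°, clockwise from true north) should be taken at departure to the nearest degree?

199°

With φ₁ = -0.6578, φ₂ = -0.4428, Δλ = -2.8065 rad, the forward-azimuth formula gives
θ = atan2( sin Δλ cos φ₂ , cos φ₁ sin φ₂ − sin φ₁ cos φ₂ cos Δλ ) = atan2(-0.2971, -0.8608) = -160.96°.
Adding 360° brings this into [0°, 360°): 199°.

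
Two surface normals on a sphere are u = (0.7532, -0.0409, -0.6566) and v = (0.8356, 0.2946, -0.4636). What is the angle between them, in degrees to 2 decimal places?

22.82°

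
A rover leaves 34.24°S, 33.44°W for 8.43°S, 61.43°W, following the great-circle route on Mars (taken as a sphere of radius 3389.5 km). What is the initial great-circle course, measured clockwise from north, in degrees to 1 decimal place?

With φ₁ = -0.5976, φ₂ = -0.1471, Δλ = -0.4885 rad, the forward-azimuth formula gives
θ = atan2( sin Δλ cos φ₂ , cos φ₁ sin φ₂ − sin φ₁ cos φ₂ cos Δλ ) = atan2(-0.4642, 0.3703) = -51.42°.
Adding 360° brings this into [0°, 360°): 308.6°.

308.6°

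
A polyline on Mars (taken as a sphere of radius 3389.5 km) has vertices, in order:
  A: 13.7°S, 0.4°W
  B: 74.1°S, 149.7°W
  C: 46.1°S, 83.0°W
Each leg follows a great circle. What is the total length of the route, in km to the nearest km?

Leg A→B: central angle 1.5719 rad, distance 5327.9 km.
Leg B→C: central angle 0.6949 rad, distance 2355.3 km.
Total: 5327.9 + 2355.3 ≈ 7683 km.

7683 km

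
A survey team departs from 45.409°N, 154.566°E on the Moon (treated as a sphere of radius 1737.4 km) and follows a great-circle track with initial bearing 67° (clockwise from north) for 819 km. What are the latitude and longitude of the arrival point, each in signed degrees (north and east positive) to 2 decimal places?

Angular distance δ = d/R = 819/1737.4 = 0.47139 rad; initial bearing θ = 1.1694 rad.
sin φ₂ = sin φ₁ cos δ + cos φ₁ sin δ cos θ = (0.7121)(0.8909) + (0.7020)(0.4541)(0.3907) = 0.7590, so φ₂ = 49.38°.
Δλ = atan2(sin θ sin δ cos φ₁, cos δ − sin φ₁ sin φ₂) = atan2(0.2935, 0.3504) = 39.948°.
λ₂ = 154.566° + 39.948° = 194.51° → -165.49° after wrapping to (−180°, 180°].

49.38°, -165.49°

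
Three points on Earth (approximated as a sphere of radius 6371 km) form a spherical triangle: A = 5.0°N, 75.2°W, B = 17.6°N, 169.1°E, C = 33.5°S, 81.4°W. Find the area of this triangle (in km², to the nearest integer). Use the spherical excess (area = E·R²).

Side lengths (central angles): a = 2.0177, b = 0.6797, c = 1.9665 rad; semiperimeter s = 2.3320.
By l'Huilier's theorem, tan(E/4) = √[tan(s/2) tan((s−a)/2) tan((s−b)/2) tan((s−c)/2)], giving spherical excess E = 1.0633 rad.
Area = E·R² = 1.0633 × (6371)² ≈ 43159906 km².

43159906 km²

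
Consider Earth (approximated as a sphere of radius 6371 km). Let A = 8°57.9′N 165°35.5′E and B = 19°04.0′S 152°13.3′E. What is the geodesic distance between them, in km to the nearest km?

3444 km

Let φ₁ = 0.1565 rad, φ₂ = -0.3328 rad, and Δλ = -0.2334 rad.
cos c = sin φ₁ sin φ₂ + cos φ₁ cos φ₂ cos Δλ = (0.1558)(-0.3267) + (0.9878)(0.9451)(0.9729) = 0.85738,
so c = arccos(0.85738) = 0.54063 rad.
Distance = R·c = 6371 × 0.5406 ≈ 3444 km.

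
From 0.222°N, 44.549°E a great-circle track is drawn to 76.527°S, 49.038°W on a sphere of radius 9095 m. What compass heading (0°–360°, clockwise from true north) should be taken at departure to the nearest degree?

193°

Δλ = -93.587° = -1.6334 rad.
y = sin Δλ · cos φ₂ = (-0.9980)(0.2330) = -0.2325
x = cos φ₁ sin φ₂ − sin φ₁ cos φ₂ cos Δλ = (1.0000)(-0.9725) − (0.0039)(0.2330)(-0.0626) = -0.9724
θ = atan2(y, x) = -166.55°; adding 360° gives 193°.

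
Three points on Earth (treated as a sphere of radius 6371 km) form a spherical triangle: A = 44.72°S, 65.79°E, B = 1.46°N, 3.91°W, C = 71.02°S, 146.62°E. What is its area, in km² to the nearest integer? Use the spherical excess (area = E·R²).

24781698 km²

Side lengths (central angles): a = 1.8830, b = 0.7923, c = 1.3403 rad; semiperimeter s = 2.0078.
By l'Huilier's theorem, tan(E/4) = √[tan(s/2) tan((s−a)/2) tan((s−b)/2) tan((s−c)/2)], giving spherical excess E = 0.6105 rad.
Area = E·R² = 0.6105 × (6371)² ≈ 24781698 km².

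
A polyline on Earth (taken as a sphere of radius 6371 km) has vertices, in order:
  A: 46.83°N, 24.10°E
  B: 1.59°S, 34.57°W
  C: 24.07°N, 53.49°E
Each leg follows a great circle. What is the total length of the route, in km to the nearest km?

17711 km

Leg A→B: central angle 1.2288 rad, distance 7828.7 km.
Leg B→C: central angle 1.5512 rad, distance 9882.8 km.
Total: 7828.7 + 9882.8 ≈ 17711 km.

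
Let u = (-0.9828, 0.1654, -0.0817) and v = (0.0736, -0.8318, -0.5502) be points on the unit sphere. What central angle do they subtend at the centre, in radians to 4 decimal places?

1.7365 rad

u·v = -0.1650; |u| = 1.0000, |v| = 1.0000.
cos θ = (u·v)/(|u||v|) = -0.1650, so θ = 1.7365 rad.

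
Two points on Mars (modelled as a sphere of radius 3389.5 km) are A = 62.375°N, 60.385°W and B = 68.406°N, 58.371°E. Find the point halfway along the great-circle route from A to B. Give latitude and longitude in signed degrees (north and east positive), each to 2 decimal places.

Central angle δ = 0.7352 rad. Interpolating on the sphere with fraction f = 0.5:
P = [sin((1−f)δ)·A + sin(fδ)·B] / sin δ = 0.5358·A + 0.5358·B in Cartesian coordinates,
giving P = (0.2262, -0.0481, 0.9729), i.e. latitude 76.63°, longitude -12.00°.

76.63°, -12.00°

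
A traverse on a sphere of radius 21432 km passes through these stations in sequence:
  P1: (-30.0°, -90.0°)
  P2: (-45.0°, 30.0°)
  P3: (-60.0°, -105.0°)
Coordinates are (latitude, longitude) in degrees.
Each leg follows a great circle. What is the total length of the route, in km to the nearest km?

Leg P1→P2: central angle 1.5234 rad, distance 32649.8 km.
Leg P2→P3: central angle 1.2000 rad, distance 25718.1 km.
Total: 32649.8 + 25718.1 ≈ 58368 km.

58368 km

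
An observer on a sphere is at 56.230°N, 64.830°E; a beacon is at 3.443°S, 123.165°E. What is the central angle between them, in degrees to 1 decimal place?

With latitudes φ₁ = 56.230°, φ₂ = -3.443° and longitude difference Δλ = 58.335°:
Haversine: a = sin²(Δφ/2) + cos φ₁ cos φ₂ sin²(Δλ/2) = 0.2475 + (0.5559)(0.9982)(0.2375) = 0.37932.
Central angle c = 2·arcsin(√a) = 1.32704 rad.
So the angular separation is 76.0°.

76.0°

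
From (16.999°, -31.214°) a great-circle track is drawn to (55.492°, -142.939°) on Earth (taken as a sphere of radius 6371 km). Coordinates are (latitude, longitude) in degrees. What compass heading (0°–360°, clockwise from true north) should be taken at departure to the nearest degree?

Δλ = -111.725° = -1.9500 rad.
y = sin Δλ · cos φ₂ = (-0.9290)(0.5665) = -0.5263
x = cos φ₁ sin φ₂ − sin φ₁ cos φ₂ cos Δλ = (0.9563)(0.8240) − (0.2924)(0.5665)(-0.3702) = 0.8494
θ = atan2(y, x) = -31.78°; adding 360° gives 328°.

328°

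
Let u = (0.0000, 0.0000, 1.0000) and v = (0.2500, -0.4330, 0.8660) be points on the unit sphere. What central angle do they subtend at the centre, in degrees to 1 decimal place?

30.0°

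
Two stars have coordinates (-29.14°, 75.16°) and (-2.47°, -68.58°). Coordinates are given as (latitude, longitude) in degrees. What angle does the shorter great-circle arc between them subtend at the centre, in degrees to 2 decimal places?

Let φ₁ = -0.5086 rad, φ₂ = -0.0431 rad, and Δλ = -2.5087 rad.
Haversine: a = sin²(Δφ/2) + cos φ₁ cos φ₂ sin²(Δλ/2) = 0.0532 + (0.8734)(0.9991)(0.9032) = 0.84132.
Central angle c = 2·arcsin(√a) = 2.32217 rad.
So the angular separation is 133.05°.

133.05°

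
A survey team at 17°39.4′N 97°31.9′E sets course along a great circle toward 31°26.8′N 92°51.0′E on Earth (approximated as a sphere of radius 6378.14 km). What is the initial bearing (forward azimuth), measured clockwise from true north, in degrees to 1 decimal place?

343.8°

Δλ = -4.682° = -0.0817 rad.
y = sin Δλ · cos φ₂ = (-0.0816)(0.8531) = -0.0696
x = cos φ₁ sin φ₂ − sin φ₁ cos φ₂ cos Δλ = (0.9529)(0.5217) − (0.3033)(0.8531)(0.9967) = 0.2392
θ = atan2(y, x) = -16.23°; adding 360° gives 343.8°.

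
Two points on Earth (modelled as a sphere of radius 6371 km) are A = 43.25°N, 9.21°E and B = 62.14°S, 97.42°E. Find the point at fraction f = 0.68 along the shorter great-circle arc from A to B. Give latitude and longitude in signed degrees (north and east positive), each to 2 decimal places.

The central angle between A and B is δ = 2.2082 rad.
With f = 0.68, the slerp weights are sin((1−f)δ)/sin δ = 0.8079 and sin(fδ)/sin δ = 1.2414.
Weighted sum of the unit vectors: (0.8079)·(0.7190,0.1166,0.6852) + (1.2414)·(-0.0603,0.4634,-0.8841) = (0.5060, 0.6694, -0.5439).
Converting back: φ = atan2(z, √(x²+y²)) = -32.95°, λ = atan2(y, x) = 52.92°.

-32.95°, 52.92°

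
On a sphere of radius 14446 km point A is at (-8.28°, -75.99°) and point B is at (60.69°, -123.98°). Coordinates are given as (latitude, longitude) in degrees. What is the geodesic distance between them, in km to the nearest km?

19803 km

In radians: φ₁ = -0.1445, φ₂ = 1.0592, Δλ = -47.990° = -0.8376 rad.
cos c = sin φ₁ sin φ₂ + cos φ₁ cos φ₂ cos Δλ = (-0.1440)(0.8720) + (0.9896)(0.4895)(0.6693) = 0.19864,
so c = arccos(0.19864) = 1.37083 rad.
Distance = R·c = 14446 × 1.3708 ≈ 19803 km.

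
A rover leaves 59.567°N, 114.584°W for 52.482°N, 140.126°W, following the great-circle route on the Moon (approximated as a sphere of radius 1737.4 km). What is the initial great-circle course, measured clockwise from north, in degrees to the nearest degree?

With φ₁ = 1.0396, φ₂ = 0.9160, Δλ = -0.4458 rad, the forward-azimuth formula gives
θ = atan2( sin Δλ cos φ₂ , cos φ₁ sin φ₂ − sin φ₁ cos φ₂ cos Δλ ) = atan2(-0.2626, -0.0720) = -105.34°.
Adding 360° brings this into [0°, 360°): 255°.

255°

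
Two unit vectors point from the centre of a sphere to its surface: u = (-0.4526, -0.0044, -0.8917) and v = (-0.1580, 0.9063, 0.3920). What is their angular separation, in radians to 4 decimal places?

1.8567 rad

u·v = -0.2820; |u| = 1.0000, |v| = 1.0000.
cos θ = (u·v)/(|u||v|) = -0.2820, so θ = 1.8567 rad.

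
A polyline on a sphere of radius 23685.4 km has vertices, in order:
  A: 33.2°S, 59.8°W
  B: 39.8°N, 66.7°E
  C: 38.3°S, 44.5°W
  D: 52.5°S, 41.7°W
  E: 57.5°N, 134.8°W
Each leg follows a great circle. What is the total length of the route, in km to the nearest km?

170636 km

Leg A→B: central angle 2.3934 rad, distance 56687.8 km.
Leg B→C: central angle 2.2329 rad, distance 52886.6 km.
Leg C→D: central angle 0.2502 rad, distance 5924.9 km.
Leg D→E: central angle 2.3279 rad, distance 55136.5 km.
Total: 56687.8 + 52886.6 + 5924.9 + 55136.5 ≈ 170636 km.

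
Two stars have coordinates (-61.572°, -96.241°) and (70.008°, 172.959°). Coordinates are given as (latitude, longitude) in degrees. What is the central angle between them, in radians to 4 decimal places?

2.5476 rad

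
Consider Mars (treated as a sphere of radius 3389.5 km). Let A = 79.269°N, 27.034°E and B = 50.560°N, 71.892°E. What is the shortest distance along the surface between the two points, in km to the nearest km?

In radians: φ₁ = 1.3835, φ₂ = 0.8824, Δλ = 44.858° = 0.7829 rad.
cos c = sin φ₁ sin φ₂ + cos φ₁ cos φ₂ cos Δλ = (0.9825)(0.7723) + (0.1862)(0.6353)(0.7089) = 0.84263,
so c = arccos(0.84263) = 0.56864 rad.
Distance = R·c = 3389.5 × 0.5686 ≈ 1927 km.

1927 km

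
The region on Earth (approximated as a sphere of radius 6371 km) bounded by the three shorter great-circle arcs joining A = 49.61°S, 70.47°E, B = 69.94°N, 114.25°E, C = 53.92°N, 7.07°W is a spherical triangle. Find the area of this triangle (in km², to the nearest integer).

66512494 km²

Side lengths (central angles): a = 0.8577, b = 2.1332, c = 2.1591 rad; semiperimeter s = 2.5750.
By l'Huilier's theorem, tan(E/4) = √[tan(s/2) tan((s−a)/2) tan((s−b)/2) tan((s−c)/2)], giving spherical excess E = 1.6387 rad.
Area = E·R² = 1.6387 × (6371)² ≈ 66512494 km².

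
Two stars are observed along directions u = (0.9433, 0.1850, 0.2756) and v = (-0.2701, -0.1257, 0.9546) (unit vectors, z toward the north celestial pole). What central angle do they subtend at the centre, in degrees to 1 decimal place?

90.9°

u·v = -0.0150; |u| = 1.0000, |v| = 1.0000.
cos θ = (u·v)/(|u||v|) = -0.0150, so θ = 90.9°.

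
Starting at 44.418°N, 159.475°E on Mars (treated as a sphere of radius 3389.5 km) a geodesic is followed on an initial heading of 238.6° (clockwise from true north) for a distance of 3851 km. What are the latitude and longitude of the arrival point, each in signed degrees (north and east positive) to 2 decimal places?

Angular distance δ = d/R = 3851/3389.5 = 1.13616 rad; initial bearing θ = 4.1644 rad.
sin φ₂ = sin φ₁ cos δ + cos φ₁ sin δ cos θ = (0.6999)(0.4211) + (0.7143)(0.9070)(-0.5210) = -0.0428, so φ₂ = -2.45°.
Δλ = atan2(sin θ sin δ cos φ₁, cos δ − sin φ₁ sin φ₂) = atan2(-0.5530, 0.4511) = -50.796°.
λ₂ = 159.475° − 50.796° = 108.68°.

-2.45°, 108.68°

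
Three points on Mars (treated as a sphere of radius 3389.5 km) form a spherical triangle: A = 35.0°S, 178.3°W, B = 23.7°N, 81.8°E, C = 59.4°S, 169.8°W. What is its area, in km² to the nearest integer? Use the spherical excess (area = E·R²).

Side lengths (central angles): a = 2.0864, b = 0.4368, c = 1.9385 rad; semiperimeter s = 2.2309.
By l'Huilier's theorem, tan(E/4) = √[tan(s/2) tan((s−a)/2) tan((s−b)/2) tan((s−c)/2)], giving spherical excess E = 0.6544 rad.
Area = E·R² = 0.6544 × (3389.5)² ≈ 7517995 km².

7517995 km²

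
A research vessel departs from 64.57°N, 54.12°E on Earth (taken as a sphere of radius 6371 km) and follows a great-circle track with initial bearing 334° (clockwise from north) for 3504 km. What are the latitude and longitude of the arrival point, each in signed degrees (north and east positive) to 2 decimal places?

76.33°, -50.13°

Angular distance δ = d/R = 3504/6371 = 0.54999 rad; initial bearing θ = 5.8294 rad.
sin φ₂ = sin φ₁ cos δ + cos φ₁ sin δ cos θ = (0.9031)(0.8525) + (0.4294)(0.5227)(0.8988) = 0.9717, so φ₂ = 76.33°.
Δλ = atan2(sin θ sin δ cos φ₁, cos δ − sin φ₁ sin φ₂) = atan2(-0.0984, -0.0250) = -104.248°.
λ₂ = 54.120° − 104.248° = -50.13°.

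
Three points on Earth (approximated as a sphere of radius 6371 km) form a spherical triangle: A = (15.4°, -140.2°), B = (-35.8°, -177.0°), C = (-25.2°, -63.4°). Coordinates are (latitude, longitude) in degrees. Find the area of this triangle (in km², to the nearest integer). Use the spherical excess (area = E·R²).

42576401 km²

Side lengths (central angles): a = 1.6156, b = 1.4846, c = 1.0806 rad; semiperimeter s = 2.0904.
By l'Huilier's theorem, tan(E/4) = √[tan(s/2) tan((s−a)/2) tan((s−b)/2) tan((s−c)/2)], giving spherical excess E = 1.0489 rad.
Area = E·R² = 1.0489 × (6371)² ≈ 42576401 km².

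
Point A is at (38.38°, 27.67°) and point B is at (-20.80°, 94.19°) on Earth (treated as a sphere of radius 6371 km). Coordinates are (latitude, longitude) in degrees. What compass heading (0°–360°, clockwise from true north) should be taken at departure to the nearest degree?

121°

With φ₁ = 0.6699, φ₂ = -0.3630, Δλ = 1.1610 rad, the forward-azimuth formula gives
θ = atan2( sin Δλ cos φ₂ , cos φ₁ sin φ₂ − sin φ₁ cos φ₂ cos Δλ ) = atan2(0.8574, -0.5096) = 120.73°.
So the initial bearing is 121°.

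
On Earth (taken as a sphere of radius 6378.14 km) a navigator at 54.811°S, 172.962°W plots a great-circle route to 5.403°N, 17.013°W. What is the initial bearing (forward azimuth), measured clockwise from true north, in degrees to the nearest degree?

149°

With φ₁ = -0.9566, φ₂ = 0.0943, Δλ = 2.7218 rad, the forward-azimuth formula gives
θ = atan2( sin Δλ cos φ₂ , cos φ₁ sin φ₂ − sin φ₁ cos φ₂ cos Δλ ) = atan2(0.4057, -0.6887) = 149.50°.
So the initial bearing is 149°.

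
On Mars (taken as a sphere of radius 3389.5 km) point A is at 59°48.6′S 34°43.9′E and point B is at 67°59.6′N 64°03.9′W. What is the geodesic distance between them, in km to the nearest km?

8644 km

With latitudes φ₁ = -59.810°, φ₂ = 67.993° and longitude difference Δλ = -98.797°:
cos c = sin φ₁ sin φ₂ + cos φ₁ cos φ₂ cos Δλ = (-0.8644)(0.9271) + (0.5029)(0.3747)(-0.1529) = -0.83020,
so c = arccos(-0.83020) = 2.55027 rad.
Distance = R·c = 3389.5 × 2.5503 ≈ 8644 km.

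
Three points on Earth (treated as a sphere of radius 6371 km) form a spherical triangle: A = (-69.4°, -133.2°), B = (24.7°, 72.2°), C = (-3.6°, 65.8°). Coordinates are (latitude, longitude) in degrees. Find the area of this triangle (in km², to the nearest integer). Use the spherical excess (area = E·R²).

13181561 km²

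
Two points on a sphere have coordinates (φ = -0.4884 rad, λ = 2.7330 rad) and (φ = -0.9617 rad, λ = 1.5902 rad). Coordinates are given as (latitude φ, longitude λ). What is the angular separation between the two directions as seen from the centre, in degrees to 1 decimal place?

In radians: φ₁ = -0.4884, φ₂ = -0.9617, Δλ = -65.478° = -1.1428 rad.
Haversine: a = sin²(Δφ/2) + cos φ₁ cos φ₂ sin²(Δλ/2) = 0.0550 + (0.8831)(0.5721)(0.2925) = 0.20273.
Central angle c = 2·arcsin(√a) = 0.93411 rad.
So the angular separation is 53.5°.

53.5°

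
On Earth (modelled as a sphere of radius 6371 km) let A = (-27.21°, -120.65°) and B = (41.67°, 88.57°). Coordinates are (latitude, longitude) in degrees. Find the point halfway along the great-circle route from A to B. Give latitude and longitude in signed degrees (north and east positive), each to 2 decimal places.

25.50°, -177.58°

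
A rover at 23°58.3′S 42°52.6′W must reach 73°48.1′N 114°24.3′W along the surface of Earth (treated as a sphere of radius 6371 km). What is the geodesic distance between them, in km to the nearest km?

In radians: φ₁ = -0.4184, φ₂ = 1.2881, Δλ = -71.528° = -1.2484 rad.
cos c = sin φ₁ sin φ₂ + cos φ₁ cos φ₂ cos Δλ = (-0.4063)(0.9603) + (0.9137)(0.2790)(0.3168) = -0.30939,
so c = arccos(-0.30939) = 1.88535 rad.
Distance = R·c = 6371 × 1.8854 ≈ 12012 km.

12012 km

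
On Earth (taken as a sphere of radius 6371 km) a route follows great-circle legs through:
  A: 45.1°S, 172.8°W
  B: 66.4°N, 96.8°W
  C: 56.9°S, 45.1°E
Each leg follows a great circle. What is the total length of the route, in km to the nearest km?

31747 km

Leg A→B: central angle 2.1904 rad, distance 13955.2 km.
Leg B→C: central angle 2.7926 rad, distance 17791.4 km.
Total: 13955.2 + 17791.4 ≈ 31747 km.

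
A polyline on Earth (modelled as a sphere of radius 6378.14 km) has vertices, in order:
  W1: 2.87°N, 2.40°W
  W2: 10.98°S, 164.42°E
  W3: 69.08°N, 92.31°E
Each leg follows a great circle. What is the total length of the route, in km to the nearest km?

28792 km

Leg W1→W2: central angle 2.8731 rad, distance 18325.0 km.
Leg W2→W3: central angle 1.6411 rad, distance 10467.1 km.
Total: 18325.0 + 10467.1 ≈ 28792 km.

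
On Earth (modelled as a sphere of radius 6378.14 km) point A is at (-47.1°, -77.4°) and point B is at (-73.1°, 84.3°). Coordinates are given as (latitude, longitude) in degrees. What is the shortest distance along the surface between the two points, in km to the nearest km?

Let φ₁ = -0.8221 rad, φ₂ = -1.2758 rad, and Δλ = 2.8222 rad.
Haversine: a = sin²(Δφ/2) + cos φ₁ cos φ₂ sin²(Δλ/2) = 0.0506 + (0.6807)(0.2907)(0.9747) = 0.24349.
Central angle c = 2·arcsin(√a) = 1.03209 rad.
Distance = R·c = 6378.14 × 1.0321 ≈ 6583 km.

6583 km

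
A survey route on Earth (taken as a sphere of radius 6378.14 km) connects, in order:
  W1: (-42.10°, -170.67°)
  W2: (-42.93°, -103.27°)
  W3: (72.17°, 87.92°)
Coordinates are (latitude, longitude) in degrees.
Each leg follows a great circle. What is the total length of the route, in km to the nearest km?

22103 km

Leg W1→W2: central angle 0.8428 rad, distance 5375.2 km.
Leg W2→W3: central angle 2.6226 rad, distance 16727.3 km.
Total: 5375.2 + 16727.3 ≈ 22103 km.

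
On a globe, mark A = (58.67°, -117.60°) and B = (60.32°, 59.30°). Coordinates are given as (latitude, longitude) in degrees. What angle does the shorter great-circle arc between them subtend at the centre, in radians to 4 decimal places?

1.0644 rad

In radians: φ₁ = 1.0240, φ₂ = 1.0528, Δλ = 176.900° = 3.0875 rad.
Haversine: a = sin²(Δφ/2) + cos φ₁ cos φ₂ sin²(Δλ/2) = 0.0002 + (0.5200)(0.4952)(0.9993) = 0.25748.
Central angle c = 2·arcsin(√a) = 1.06439 rad.
So the angular separation is 1.0644 rad.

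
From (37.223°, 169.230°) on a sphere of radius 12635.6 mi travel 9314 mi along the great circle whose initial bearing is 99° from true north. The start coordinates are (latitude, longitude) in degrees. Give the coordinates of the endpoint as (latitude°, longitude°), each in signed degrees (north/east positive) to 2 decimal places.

Angular distance δ = d/R = 9314/12635.6 = 0.73712 rad; initial bearing θ = 1.7279 rad.
sin φ₂ = sin φ₁ cos δ + cos φ₁ sin δ cos θ = (0.6049)(0.7404) + (0.7963)(0.6722)(-0.1564) = 0.3642, so φ₂ = 21.36°.
Δλ = atan2(sin θ sin δ cos φ₁, cos δ − sin φ₁ sin φ₂) = atan2(0.5286, 0.5201) = 45.466°.
λ₂ = 169.230° + 45.466° = 214.70° → -145.30° after wrapping to (−180°, 180°].

21.36°, -145.30°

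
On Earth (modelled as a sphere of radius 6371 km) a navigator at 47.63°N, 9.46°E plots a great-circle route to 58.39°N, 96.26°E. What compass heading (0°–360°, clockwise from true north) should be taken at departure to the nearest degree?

43°

With φ₁ = 0.8313, φ₂ = 1.0191, Δλ = 1.5149 rad, the forward-azimuth formula gives
θ = atan2( sin Δλ cos φ₂ , cos φ₁ sin φ₂ − sin φ₁ cos φ₂ cos Δλ ) = atan2(0.5233, 0.5523) = 43.46°.
So the initial bearing is 43°.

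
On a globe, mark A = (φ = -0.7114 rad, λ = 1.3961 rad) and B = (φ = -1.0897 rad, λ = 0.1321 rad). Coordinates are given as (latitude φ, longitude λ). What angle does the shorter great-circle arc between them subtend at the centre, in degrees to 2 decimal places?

46.79°

Let φ₁ = -0.7114 rad, φ₂ = -1.0897 rad, and Δλ = -1.2640 rad.
cos c = sin φ₁ sin φ₂ + cos φ₁ cos φ₂ cos Δλ = (-0.6529)(-0.8865) + (0.7574)(0.4628)(0.3020) = 0.68464,
so c = arccos(0.68464) = 0.81669 rad.
So the angular separation is 46.79°.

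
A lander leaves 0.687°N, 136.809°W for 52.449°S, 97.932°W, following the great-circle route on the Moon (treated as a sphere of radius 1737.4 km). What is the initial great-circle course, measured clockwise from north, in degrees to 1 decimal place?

With φ₁ = 0.0120, φ₂ = -0.9154, Δλ = 0.6785 rad, the forward-azimuth formula gives
θ = atan2( sin Δλ cos φ₂ , cos φ₁ sin φ₂ − sin φ₁ cos φ₂ cos Δλ ) = atan2(0.3825, -0.7984) = 154.40°.
So the initial bearing is 154.4°.

154.4°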